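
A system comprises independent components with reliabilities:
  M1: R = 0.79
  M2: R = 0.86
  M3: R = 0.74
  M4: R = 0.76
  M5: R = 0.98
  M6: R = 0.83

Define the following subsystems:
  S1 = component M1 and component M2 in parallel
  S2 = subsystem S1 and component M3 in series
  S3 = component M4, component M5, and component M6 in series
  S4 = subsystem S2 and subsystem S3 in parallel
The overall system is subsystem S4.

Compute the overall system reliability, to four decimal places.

0.8924

Parallel (M1 and M2): 1 − (1 − 0.790000)(1 − 0.860000) = 0.970600
Series ([0.970600] and M3): 0.970600 × 0.740000 = 0.718244
Series (M4, M5, and M6): 0.760000 × 0.980000 × 0.830000 = 0.618184
Parallel ([0.718244] and [0.618184]): 1 − (1 − 0.718244)(1 − 0.618184) = 0.8924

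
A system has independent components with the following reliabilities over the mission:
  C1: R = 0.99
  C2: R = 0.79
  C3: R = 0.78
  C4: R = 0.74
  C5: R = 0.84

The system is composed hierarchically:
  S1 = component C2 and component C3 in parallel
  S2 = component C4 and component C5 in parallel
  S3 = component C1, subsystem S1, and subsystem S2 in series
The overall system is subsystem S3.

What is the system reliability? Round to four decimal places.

Parallel (C2 and C3): 1 − (1 − 0.790000)(1 − 0.780000) = 0.953800
Parallel (C4 and C5): 1 − (1 − 0.740000)(1 − 0.840000) = 0.958400
Series (C1, [0.953800], and [0.958400]): 0.990000 × 0.953800 × 0.958400 = 0.9050

0.9050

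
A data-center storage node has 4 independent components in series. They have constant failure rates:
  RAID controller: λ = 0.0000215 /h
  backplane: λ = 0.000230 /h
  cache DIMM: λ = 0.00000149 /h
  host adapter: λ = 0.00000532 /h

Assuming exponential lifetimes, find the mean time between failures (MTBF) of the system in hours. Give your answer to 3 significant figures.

3870

Series of exponential components: λ_sys = Σ λ_i
λ_sys = 0.0000215 + 0.000230 + 0.00000149 + 0.00000532 = 2.5831e-04 /h
MTBF = 1 / λ_sys = 3870 h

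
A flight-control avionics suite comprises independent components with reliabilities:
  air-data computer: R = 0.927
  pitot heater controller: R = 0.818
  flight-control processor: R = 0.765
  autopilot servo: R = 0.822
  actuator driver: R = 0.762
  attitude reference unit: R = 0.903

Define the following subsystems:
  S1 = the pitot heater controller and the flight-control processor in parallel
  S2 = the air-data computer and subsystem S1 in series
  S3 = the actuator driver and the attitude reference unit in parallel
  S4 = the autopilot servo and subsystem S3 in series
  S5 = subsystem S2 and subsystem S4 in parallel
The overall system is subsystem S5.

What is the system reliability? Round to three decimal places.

0.978

Parallel (pitot heater controller and flight-control processor): 1 − (1 − 0.81800)(1 − 0.76500) = 0.95723
Series (air-data computer and [0.95723]): 0.92700 × 0.95723 = 0.88735
Parallel (actuator driver and attitude reference unit): 1 − (1 − 0.76200)(1 − 0.90300) = 0.97691
Series (autopilot servo and [0.97691]): 0.82200 × 0.97691 = 0.80302
Parallel ([0.88735] and [0.80302]): 1 − (1 − 0.88735)(1 − 0.80302) = 0.978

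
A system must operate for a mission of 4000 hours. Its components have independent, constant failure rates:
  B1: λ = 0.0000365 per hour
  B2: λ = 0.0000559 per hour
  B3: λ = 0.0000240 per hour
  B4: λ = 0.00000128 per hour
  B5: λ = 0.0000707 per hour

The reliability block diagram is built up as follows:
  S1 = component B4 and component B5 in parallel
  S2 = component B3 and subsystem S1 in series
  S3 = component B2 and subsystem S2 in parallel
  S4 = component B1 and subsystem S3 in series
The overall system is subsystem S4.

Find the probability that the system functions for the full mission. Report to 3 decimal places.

0.848

R(B1) = exp(−0.0000365 × 4000) = 0.86416
R(B2) = exp(−0.0000559 × 4000) = 0.79963
R(B3) = exp(−0.0000240 × 4000) = 0.90846
R(B4) = exp(−0.00000128 × 4000) = 0.99489
R(B5) = exp(−0.0000707 × 4000) = 0.75367
Parallel (B4 and B5): 1 − (1 − 0.99489)(1 − 0.75367) = 0.99874
Series (B3 and [0.99874]): 0.90846 × 0.99874 = 0.90732
Parallel (B2 and [0.90732]): 1 − (1 − 0.79963)(1 − 0.90732) = 0.98143
Series (B1 and [0.98143]): 0.86416 × 0.98143 = 0.848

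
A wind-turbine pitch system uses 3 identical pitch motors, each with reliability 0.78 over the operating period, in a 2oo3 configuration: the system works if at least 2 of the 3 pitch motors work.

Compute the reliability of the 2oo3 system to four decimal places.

R = Σ_{i=2}^{3} C(3,i) p^i (1−p)^{3−i} with p = 0.78
C(3,2)·0.78^2·0.22^1 = 0.401544
C(3,3)·0.78^3·0.22^0 = 0.474552
Sum = 0.8761

0.8761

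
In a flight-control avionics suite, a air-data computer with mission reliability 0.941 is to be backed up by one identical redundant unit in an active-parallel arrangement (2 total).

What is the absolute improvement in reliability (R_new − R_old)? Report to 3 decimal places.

0.056

R_before = 0.941
R_after = 1 − (1 − 0.941)^2 = 0.997
ΔR = 0.997 − 0.941 = 0.056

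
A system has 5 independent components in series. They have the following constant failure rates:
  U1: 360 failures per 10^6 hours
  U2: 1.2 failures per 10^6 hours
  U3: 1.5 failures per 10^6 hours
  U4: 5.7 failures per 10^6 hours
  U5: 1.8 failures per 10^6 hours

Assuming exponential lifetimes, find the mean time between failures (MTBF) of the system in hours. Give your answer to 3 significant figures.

2700

Series of exponential components: λ_sys = Σ λ_i
λ_sys = 0.00036 + 0.0000012 + 0.0000015 + 0.0000057 + 0.0000018 = 3.7020e-04 /h
MTBF = 1 / λ_sys = 2700 h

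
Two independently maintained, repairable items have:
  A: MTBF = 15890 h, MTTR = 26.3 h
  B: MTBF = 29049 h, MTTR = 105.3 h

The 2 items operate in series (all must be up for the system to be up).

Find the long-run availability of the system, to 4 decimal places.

0.9947

A(A) = MTBF/(MTBF+MTTR) = 15890/(15890+26.3) = 0.998348
A(B) = MTBF/(MTBF+MTTR) = 29049/(29049+105.3) = 0.996388
Series availability: 0.998348 × 0.996388 = 0.9947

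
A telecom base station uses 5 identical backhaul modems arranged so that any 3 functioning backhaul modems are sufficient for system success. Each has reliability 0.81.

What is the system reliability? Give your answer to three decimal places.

R = Σ_{i=3}^{5} C(5,i) p^i (1−p)^{5−i} with p = 0.81
C(5,3)·0.81^3·0.19^2 = 0.19185
C(5,4)·0.81^4·0.19^1 = 0.40894
C(5,5)·0.81^5·0.19^0 = 0.34868
Sum = 0.949

0.949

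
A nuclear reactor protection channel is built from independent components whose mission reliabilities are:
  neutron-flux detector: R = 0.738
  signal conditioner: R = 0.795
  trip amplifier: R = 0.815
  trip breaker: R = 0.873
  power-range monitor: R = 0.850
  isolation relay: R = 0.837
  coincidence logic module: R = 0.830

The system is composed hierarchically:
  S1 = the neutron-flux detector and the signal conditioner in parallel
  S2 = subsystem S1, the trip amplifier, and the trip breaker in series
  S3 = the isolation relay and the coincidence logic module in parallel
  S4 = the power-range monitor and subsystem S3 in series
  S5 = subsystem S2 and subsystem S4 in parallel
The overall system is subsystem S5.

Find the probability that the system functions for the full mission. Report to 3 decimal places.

0.943

Parallel (neutron-flux detector and signal conditioner): 1 − (1 − 0.73800)(1 − 0.79500) = 0.94629
Series ([0.94629], trip amplifier, and trip breaker): 0.94629 × 0.81500 × 0.87300 = 0.67328
Parallel (isolation relay and coincidence logic module): 1 − (1 − 0.83700)(1 − 0.83000) = 0.97229
Series (power-range monitor and [0.97229]): 0.85000 × 0.97229 = 0.82645
Parallel ([0.67328] and [0.82645]): 1 − (1 − 0.67328)(1 − 0.82645) = 0.943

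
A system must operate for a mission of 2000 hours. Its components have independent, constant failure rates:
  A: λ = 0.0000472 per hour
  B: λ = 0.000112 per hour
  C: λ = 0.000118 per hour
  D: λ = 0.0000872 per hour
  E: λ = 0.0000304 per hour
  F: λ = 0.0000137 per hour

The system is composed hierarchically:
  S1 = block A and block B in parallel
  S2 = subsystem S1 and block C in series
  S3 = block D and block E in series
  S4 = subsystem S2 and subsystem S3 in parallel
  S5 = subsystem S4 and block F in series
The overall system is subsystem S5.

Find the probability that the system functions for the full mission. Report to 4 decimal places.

0.9272

R(A) = exp(−0.0000472 × 2000) = 0.909919
R(B) = exp(−0.000112 × 2000) = 0.799315
R(C) = exp(−0.000118 × 2000) = 0.789781
R(D) = exp(−0.0000872 × 2000) = 0.839961
R(E) = exp(−0.0000304 × 2000) = 0.941011
R(F) = exp(−0.0000137 × 2000) = 0.972972
Parallel (A and B): 1 − (1 − 0.909919)(1 − 0.799315) = 0.981922
Series ([0.981922] and C): 0.981922 × 0.789781 = 0.775503
Series (D and E): 0.839961 × 0.941011 = 0.790413
Parallel ([0.775503] and [0.790413]): 1 − (1 − 0.775503)(1 − 0.790413) = 0.952948
Series ([0.952948] and F): 0.952948 × 0.972972 = 0.9272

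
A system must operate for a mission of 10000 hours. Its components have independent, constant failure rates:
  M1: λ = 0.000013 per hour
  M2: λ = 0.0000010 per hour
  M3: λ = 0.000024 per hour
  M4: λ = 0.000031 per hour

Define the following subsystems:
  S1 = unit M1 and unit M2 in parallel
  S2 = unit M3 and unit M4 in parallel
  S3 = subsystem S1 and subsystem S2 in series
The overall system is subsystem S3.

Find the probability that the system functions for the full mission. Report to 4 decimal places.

R(M1) = exp(−0.000013 × 10000) = 0.878095
R(M2) = exp(−0.0000010 × 10000) = 0.990050
R(M3) = exp(−0.000024 × 10000) = 0.786628
R(M4) = exp(−0.000031 × 10000) = 0.733447
Parallel (M1 and M2): 1 − (1 − 0.878095)(1 − 0.990050) = 0.998787
Parallel (M3 and M4): 1 − (1 − 0.786628)(1 − 0.733447) = 0.943125
Series ([0.998787] and [0.943125]): 0.998787 × 0.943125 = 0.9420

0.9420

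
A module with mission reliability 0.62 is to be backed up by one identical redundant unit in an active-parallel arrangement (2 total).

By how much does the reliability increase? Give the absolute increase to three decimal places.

R_before = 0.62
R_after = 1 − (1 − 0.62)^2 = 0.856
ΔR = 0.856 − 0.62 = 0.236

0.236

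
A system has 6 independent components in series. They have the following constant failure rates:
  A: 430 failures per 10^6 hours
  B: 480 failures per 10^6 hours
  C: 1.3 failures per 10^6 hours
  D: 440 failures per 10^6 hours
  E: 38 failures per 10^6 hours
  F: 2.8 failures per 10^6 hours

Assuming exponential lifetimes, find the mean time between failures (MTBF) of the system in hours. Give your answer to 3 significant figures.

718

Series of exponential components: λ_sys = Σ λ_i
λ_sys = 0.00043 + 0.00048 + 0.0000013 + 0.00044 + 0.000038 + 0.0000028 = 1.3921e-03 /h
MTBF = 1 / λ_sys = 718 h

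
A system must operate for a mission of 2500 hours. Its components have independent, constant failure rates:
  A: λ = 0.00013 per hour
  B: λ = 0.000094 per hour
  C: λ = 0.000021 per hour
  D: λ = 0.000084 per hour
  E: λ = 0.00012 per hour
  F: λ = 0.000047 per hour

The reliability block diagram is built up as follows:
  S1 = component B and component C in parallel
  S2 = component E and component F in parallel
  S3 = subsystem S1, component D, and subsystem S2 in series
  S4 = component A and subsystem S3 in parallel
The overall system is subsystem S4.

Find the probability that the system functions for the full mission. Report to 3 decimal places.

R(A) = exp(−0.00013 × 2500) = 0.72253
R(B) = exp(−0.000094 × 2500) = 0.79057
R(C) = exp(−0.000021 × 2500) = 0.94885
R(D) = exp(−0.000084 × 2500) = 0.81058
R(E) = exp(−0.00012 × 2500) = 0.74082
R(F) = exp(−0.000047 × 2500) = 0.88914
Parallel (B and C): 1 − (1 − 0.79057)(1 − 0.94885) = 0.98929
Parallel (E and F): 1 − (1 − 0.74082)(1 − 0.88914) = 0.97127
Series ([0.98929], D, and [0.97127]): 0.98929 × 0.81058 × 0.97127 = 0.77886
Parallel (A and [0.77886]): 1 − (1 − 0.72253)(1 − 0.77886) = 0.939

0.939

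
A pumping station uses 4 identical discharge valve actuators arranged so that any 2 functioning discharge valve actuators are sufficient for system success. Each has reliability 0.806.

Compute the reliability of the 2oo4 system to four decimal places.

R = Σ_{i=2}^{4} C(4,i) p^i (1−p)^{4−i} with p = 0.806
C(4,2)·0.806^2·0.194^2 = 0.146698
C(4,3)·0.806^3·0.194^1 = 0.406319
C(4,4)·0.806^4·0.194^0 = 0.422027
Sum = 0.9750

0.9750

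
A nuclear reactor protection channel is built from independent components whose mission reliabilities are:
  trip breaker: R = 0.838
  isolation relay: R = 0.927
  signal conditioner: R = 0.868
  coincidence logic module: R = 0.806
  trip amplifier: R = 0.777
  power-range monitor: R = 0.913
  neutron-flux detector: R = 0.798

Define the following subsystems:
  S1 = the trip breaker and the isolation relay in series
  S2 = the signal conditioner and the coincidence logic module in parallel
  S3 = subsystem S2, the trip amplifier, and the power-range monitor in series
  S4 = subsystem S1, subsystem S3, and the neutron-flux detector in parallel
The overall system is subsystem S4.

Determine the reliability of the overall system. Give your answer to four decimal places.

0.9861

Series (trip breaker and isolation relay): 0.838000 × 0.927000 = 0.776826
Parallel (signal conditioner and coincidence logic module): 1 − (1 − 0.868000)(1 − 0.806000) = 0.974392
Series ([0.974392], trip amplifier, and power-range monitor): 0.974392 × 0.777000 × 0.913000 = 0.691235
Parallel ([0.776826], [0.691235], and neutron-flux detector): 1 − (1 − 0.776826)(1 − 0.691235)(1 − 0.798000) = 0.9861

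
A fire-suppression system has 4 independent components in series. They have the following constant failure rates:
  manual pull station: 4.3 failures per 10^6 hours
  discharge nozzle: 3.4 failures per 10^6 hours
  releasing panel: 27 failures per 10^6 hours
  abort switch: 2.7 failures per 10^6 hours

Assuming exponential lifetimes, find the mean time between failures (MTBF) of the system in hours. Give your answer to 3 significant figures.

Series of exponential components: λ_sys = Σ λ_i
λ_sys = 0.0000043 + 0.0000034 + 0.000027 + 0.0000027 = 3.7400e-05 /h
MTBF = 1 / λ_sys = 26700 h

26700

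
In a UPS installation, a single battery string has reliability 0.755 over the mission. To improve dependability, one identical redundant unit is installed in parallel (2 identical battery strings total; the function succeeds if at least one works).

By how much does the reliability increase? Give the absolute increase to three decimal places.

0.185

R_before = 0.755
R_after = 1 − (1 − 0.755)^2 = 0.940
ΔR = 0.940 − 0.755 = 0.185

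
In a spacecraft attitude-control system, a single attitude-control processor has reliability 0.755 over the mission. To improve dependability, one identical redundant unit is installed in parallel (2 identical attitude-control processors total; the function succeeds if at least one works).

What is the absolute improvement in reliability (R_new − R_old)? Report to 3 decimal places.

R_before = 0.755
R_after = 1 − (1 − 0.755)^2 = 0.940
ΔR = 0.940 − 0.755 = 0.185

0.185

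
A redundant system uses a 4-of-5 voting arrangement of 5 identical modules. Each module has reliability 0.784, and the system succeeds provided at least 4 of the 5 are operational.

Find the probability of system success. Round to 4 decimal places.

R = Σ_{i=4}^{5} C(5,i) p^i (1−p)^{5−i} with p = 0.784
C(5,4)·0.784^4·0.216^1 = 0.408026
C(5,5)·0.784^5·0.216^0 = 0.296197
Sum = 0.7042

0.7042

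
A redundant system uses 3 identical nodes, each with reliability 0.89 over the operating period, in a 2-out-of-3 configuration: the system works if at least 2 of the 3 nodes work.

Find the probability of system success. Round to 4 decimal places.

R = Σ_{i=2}^{3} C(3,i) p^i (1−p)^{3−i} with p = 0.89
C(3,2)·0.89^2·0.11^1 = 0.261393
C(3,3)·0.89^3·0.11^0 = 0.704969
Sum = 0.9664

0.9664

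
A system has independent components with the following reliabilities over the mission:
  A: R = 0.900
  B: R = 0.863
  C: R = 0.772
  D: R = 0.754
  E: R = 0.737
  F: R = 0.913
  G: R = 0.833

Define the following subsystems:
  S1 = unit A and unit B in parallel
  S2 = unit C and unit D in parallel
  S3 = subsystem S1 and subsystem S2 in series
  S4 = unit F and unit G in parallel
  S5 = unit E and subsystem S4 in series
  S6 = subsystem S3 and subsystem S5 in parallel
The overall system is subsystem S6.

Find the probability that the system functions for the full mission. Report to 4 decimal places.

0.9811

Parallel (A and B): 1 − (1 − 0.900000)(1 − 0.863000) = 0.986300
Parallel (C and D): 1 − (1 − 0.772000)(1 − 0.754000) = 0.943912
Series ([0.986300] and [0.943912]): 0.986300 × 0.943912 = 0.930980
Parallel (F and G): 1 − (1 − 0.913000)(1 − 0.833000) = 0.985471
Series (E and [0.985471]): 0.737000 × 0.985471 = 0.726292
Parallel ([0.930980] and [0.726292]): 1 − (1 − 0.930980)(1 − 0.726292) = 0.9811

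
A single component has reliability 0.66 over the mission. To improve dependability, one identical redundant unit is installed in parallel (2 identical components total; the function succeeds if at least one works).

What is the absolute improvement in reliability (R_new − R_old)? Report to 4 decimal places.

0.2244

R_before = 0.66
R_after = 1 − (1 − 0.66)^2 = 0.8844
ΔR = 0.8844 − 0.66 = 0.2244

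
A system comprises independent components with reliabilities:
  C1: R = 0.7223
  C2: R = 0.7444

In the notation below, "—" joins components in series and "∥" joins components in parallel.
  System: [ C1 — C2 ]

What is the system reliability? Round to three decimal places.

0.538

Series (C1 and C2): 0.72230 × 0.74440 = 0.538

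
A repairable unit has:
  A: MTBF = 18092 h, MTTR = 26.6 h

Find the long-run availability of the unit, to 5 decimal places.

A(A) = MTBF/(MTBF+MTTR) = 18092/(18092+26.6) = 0.99853

0.99853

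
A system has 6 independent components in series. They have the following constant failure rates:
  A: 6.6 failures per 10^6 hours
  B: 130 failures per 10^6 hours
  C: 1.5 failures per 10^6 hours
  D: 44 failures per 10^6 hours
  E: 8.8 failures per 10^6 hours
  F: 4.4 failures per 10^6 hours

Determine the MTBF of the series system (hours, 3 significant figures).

Series of exponential components: λ_sys = Σ λ_i
λ_sys = 0.0000066 + 0.00013 + 0.0000015 + 0.000044 + 0.0000088 + 0.0000044 = 1.9530e-04 /h
MTBF = 1 / λ_sys = 5120 h

5120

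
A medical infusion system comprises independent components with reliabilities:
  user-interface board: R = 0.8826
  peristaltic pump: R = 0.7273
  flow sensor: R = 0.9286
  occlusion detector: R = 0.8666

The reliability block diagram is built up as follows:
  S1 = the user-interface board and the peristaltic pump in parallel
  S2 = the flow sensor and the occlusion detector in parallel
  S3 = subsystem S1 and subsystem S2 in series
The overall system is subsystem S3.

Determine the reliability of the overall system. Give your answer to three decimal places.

0.959

Parallel (user-interface board and peristaltic pump): 1 − (1 − 0.88260)(1 − 0.72730) = 0.96799
Parallel (flow sensor and occlusion detector): 1 − (1 − 0.92860)(1 − 0.86660) = 0.99048
Series ([0.96799] and [0.99048]): 0.96799 × 0.99048 = 0.959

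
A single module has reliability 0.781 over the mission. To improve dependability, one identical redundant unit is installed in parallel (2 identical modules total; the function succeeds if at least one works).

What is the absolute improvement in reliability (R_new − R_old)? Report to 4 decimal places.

R_before = 0.781
R_after = 1 − (1 − 0.781)^2 = 0.9520
ΔR = 0.9520 − 0.781 = 0.1710

0.1710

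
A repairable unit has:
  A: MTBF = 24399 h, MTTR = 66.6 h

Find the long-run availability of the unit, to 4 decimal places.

0.9973

A(A) = MTBF/(MTBF+MTTR) = 24399/(24399+66.6) = 0.9973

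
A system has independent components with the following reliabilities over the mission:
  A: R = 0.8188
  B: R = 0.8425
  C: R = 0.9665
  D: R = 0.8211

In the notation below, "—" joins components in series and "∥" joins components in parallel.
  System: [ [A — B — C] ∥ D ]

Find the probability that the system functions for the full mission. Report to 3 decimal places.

0.940

Series (A, B, and C): 0.81880 × 0.84250 × 0.96650 = 0.66673
Parallel ([0.66673] and D): 1 − (1 − 0.66673)(1 − 0.82110) = 0.940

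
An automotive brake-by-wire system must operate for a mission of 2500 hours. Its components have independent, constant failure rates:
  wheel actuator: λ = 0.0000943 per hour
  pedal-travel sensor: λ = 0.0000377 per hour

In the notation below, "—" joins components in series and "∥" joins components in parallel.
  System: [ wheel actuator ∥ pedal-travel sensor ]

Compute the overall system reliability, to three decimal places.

R(wheel actuator) = exp(−0.0000943 × 2500) = 0.78998
R(pedal-travel sensor) = exp(−0.0000377 × 2500) = 0.91006
Parallel (wheel actuator and pedal-travel sensor): 1 − (1 − 0.78998)(1 − 0.91006) = 0.981

0.981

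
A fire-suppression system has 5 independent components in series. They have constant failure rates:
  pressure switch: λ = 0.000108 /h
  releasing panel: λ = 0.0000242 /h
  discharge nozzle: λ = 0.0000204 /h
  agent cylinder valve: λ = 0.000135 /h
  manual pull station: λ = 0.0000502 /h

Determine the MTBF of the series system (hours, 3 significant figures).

Series of exponential components: λ_sys = Σ λ_i
λ_sys = 0.000108 + 0.0000242 + 0.0000204 + 0.000135 + 0.0000502 = 3.3780e-04 /h
MTBF = 1 / λ_sys = 2960 h

2960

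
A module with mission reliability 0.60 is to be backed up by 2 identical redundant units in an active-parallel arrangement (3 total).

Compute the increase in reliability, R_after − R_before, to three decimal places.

0.336

R_before = 0.60
R_after = 1 − (1 − 0.60)^3 = 0.936
ΔR = 0.936 − 0.60 = 0.336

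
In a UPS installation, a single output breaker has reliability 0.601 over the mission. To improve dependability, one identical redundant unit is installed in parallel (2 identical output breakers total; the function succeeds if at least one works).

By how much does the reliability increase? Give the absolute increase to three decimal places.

R_before = 0.601
R_after = 1 − (1 − 0.601)^2 = 0.841
ΔR = 0.841 − 0.601 = 0.240

0.240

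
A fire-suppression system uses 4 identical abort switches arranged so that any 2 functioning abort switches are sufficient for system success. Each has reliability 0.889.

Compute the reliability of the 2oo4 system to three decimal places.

R = Σ_{i=2}^{4} C(4,i) p^i (1−p)^{4−i} with p = 0.889
C(4,2)·0.889^2·0.111^2 = 0.05843
C(4,3)·0.889^3·0.111^1 = 0.31195
C(4,4)·0.889^4·0.111^0 = 0.62461
Sum = 0.995

0.995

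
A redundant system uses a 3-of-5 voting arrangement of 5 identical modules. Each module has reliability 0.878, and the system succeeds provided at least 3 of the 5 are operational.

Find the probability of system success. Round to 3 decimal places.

R = Σ_{i=3}^{5} C(5,i) p^i (1−p)^{5−i} with p = 0.878
C(5,3)·0.878^3·0.122^2 = 0.10074
C(5,4)·0.878^4·0.122^1 = 0.36250
C(5,5)·0.878^5·0.122^0 = 0.52176
Sum = 0.985

0.985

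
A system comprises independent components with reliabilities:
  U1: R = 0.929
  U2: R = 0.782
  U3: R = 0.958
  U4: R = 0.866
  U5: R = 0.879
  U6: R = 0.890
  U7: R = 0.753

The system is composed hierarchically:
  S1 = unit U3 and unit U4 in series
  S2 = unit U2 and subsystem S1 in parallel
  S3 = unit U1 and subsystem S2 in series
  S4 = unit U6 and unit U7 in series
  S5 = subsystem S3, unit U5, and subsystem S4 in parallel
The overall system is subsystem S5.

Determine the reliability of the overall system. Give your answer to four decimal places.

0.9958

Series (U3 and U4): 0.958000 × 0.866000 = 0.829628
Parallel (U2 and [0.829628]): 1 − (1 − 0.782000)(1 − 0.829628) = 0.962859
Series (U1 and [0.962859]): 0.929000 × 0.962859 = 0.894496
Series (U6 and U7): 0.890000 × 0.753000 = 0.670170
Parallel ([0.894496], U5, and [0.670170]): 1 − (1 − 0.894496)(1 − 0.879000)(1 − 0.670170) = 0.9958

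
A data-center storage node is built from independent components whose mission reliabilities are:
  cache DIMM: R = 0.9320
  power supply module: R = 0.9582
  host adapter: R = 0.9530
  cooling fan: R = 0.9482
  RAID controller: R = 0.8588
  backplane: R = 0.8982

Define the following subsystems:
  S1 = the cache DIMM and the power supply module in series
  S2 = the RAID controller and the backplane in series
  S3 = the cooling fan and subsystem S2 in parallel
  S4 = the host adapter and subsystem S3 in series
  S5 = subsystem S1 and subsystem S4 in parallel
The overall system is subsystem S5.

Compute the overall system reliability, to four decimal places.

0.9938

Series (cache DIMM and power supply module): 0.932000 × 0.958200 = 0.893042
Series (RAID controller and backplane): 0.858800 × 0.898200 = 0.771374
Parallel (cooling fan and [0.771374]): 1 − (1 − 0.948200)(1 − 0.771374) = 0.988157
Series (host adapter and [0.988157]): 0.953000 × 0.988157 = 0.941714
Parallel ([0.893042] and [0.941714]): 1 − (1 − 0.893042)(1 − 0.941714) = 0.9938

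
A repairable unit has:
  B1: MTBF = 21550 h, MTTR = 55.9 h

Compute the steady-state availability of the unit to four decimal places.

A(B1) = MTBF/(MTBF+MTTR) = 21550/(21550+55.9) = 0.9974

0.9974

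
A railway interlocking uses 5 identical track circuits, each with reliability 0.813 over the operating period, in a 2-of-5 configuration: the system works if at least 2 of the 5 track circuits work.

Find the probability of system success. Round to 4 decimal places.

0.9948

R = Σ_{i=2}^{5} C(5,i) p^i (1−p)^{5−i} with p = 0.813
C(5,2)·0.813^2·0.187^3 = 0.043222
C(5,3)·0.813^3·0.187^2 = 0.187912
C(5,4)·0.813^4·0.187^1 = 0.408483
C(5,5)·0.813^5·0.187^0 = 0.355183
Sum = 0.9948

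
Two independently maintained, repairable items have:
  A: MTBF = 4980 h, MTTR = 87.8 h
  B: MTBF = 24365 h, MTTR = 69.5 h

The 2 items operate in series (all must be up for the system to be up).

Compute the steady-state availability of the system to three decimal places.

A(A) = MTBF/(MTBF+MTTR) = 4980/(4980+87.8) = 0.982675
A(B) = MTBF/(MTBF+MTTR) = 24365/(24365+69.5) = 0.997156
Series availability: 0.982675 × 0.997156 = 0.980

0.980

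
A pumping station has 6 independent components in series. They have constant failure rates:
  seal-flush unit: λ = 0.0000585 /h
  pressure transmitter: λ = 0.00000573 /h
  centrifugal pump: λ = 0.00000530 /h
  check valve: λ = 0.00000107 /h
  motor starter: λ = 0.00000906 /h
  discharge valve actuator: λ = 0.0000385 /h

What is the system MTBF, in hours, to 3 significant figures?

8460

Series of exponential components: λ_sys = Σ λ_i
λ_sys = 0.0000585 + 0.00000573 + 0.00000530 + 0.00000107 + 0.00000906 + 0.0000385 = 1.1816e-04 /h
MTBF = 1 / λ_sys = 8460 h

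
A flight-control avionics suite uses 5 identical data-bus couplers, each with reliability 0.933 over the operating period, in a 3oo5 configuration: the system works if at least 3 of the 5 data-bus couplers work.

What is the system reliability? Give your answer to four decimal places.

0.9973

R = Σ_{i=3}^{5} C(5,i) p^i (1−p)^{5−i} with p = 0.933
C(5,3)·0.933^3·0.067^2 = 0.036458
C(5,4)·0.933^4·0.067^1 = 0.253847
C(5,5)·0.933^5·0.067^0 = 0.706982
Sum = 0.9973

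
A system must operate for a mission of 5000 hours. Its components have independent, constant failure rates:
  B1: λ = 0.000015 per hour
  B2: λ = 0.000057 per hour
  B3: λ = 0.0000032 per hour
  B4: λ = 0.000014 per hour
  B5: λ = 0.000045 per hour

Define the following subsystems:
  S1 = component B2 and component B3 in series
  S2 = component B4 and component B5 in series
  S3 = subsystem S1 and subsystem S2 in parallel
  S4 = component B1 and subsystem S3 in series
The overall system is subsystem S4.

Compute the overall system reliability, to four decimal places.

0.8661

R(B1) = exp(−0.000015 × 5000) = 0.927743
R(B2) = exp(−0.000057 × 5000) = 0.752014
R(B3) = exp(−0.0000032 × 5000) = 0.984127
R(B4) = exp(−0.000014 × 5000) = 0.932394
R(B5) = exp(−0.000045 × 5000) = 0.798516
Series (B2 and B3): 0.752014 × 0.984127 = 0.740077
Series (B4 and B5): 0.932394 × 0.798516 = 0.744532
Parallel ([0.740077] and [0.744532]): 1 − (1 − 0.740077)(1 − 0.744532) = 0.933598
Series (B1 and [0.933598]): 0.927743 × 0.933598 = 0.8661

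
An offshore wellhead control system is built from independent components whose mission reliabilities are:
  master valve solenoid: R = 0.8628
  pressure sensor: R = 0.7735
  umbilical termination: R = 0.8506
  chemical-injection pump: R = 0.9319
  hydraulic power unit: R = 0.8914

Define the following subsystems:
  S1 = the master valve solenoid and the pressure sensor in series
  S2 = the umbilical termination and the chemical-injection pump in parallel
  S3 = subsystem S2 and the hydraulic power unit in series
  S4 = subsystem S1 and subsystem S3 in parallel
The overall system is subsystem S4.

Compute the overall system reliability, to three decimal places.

0.961

Series (master valve solenoid and pressure sensor): 0.86280 × 0.77350 = 0.66738
Parallel (umbilical termination and chemical-injection pump): 1 − (1 − 0.85060)(1 − 0.93190) = 0.98983
Series ([0.98983] and hydraulic power unit): 0.98983 × 0.89140 = 0.88233
Parallel ([0.66738] and [0.88233]): 1 − (1 − 0.66738)(1 − 0.88233) = 0.961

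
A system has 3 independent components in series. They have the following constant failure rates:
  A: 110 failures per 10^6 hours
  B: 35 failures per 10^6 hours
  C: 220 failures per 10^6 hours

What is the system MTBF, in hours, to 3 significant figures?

Series of exponential components: λ_sys = Σ λ_i
λ_sys = 0.00011 + 0.000035 + 0.00022 = 3.6500e-04 /h
MTBF = 1 / λ_sys = 2740 h

2740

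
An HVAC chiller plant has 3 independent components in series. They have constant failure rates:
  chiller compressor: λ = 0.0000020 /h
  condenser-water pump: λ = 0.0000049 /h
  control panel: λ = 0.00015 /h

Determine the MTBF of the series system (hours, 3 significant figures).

Series of exponential components: λ_sys = Σ λ_i
λ_sys = 0.0000020 + 0.0000049 + 0.00015 = 1.5690e-04 /h
MTBF = 1 / λ_sys = 6370 h

6370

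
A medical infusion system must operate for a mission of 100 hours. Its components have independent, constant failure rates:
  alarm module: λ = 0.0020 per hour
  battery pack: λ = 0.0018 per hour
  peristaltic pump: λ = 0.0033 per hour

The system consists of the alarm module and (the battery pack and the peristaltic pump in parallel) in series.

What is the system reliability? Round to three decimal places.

R(alarm module) = exp(−0.0020 × 100) = 0.81873
R(battery pack) = exp(−0.0018 × 100) = 0.83527
R(peristaltic pump) = exp(−0.0033 × 100) = 0.71892
Parallel (battery pack and peristaltic pump): 1 − (1 − 0.83527)(1 − 0.71892) = 0.95370
Series (alarm module and [0.95370]): 0.81873 × 0.95370 = 0.781

0.781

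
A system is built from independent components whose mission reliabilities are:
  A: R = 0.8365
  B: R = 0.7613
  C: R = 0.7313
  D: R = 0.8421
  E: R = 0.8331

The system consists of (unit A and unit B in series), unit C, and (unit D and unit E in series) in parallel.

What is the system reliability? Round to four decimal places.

0.9709

Series (A and B): 0.836500 × 0.761300 = 0.636827
Series (D and E): 0.842100 × 0.833100 = 0.701554
Parallel ([0.636827], C, and [0.701554]): 1 − (1 − 0.636827)(1 − 0.731300)(1 − 0.701554) = 0.9709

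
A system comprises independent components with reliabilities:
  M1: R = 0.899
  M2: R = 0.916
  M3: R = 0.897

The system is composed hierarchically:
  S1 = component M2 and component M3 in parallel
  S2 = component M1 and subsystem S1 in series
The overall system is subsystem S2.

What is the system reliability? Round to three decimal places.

0.891

Parallel (M2 and M3): 1 − (1 − 0.91600)(1 − 0.89700) = 0.99135
Series (M1 and [0.99135]): 0.89900 × 0.99135 = 0.891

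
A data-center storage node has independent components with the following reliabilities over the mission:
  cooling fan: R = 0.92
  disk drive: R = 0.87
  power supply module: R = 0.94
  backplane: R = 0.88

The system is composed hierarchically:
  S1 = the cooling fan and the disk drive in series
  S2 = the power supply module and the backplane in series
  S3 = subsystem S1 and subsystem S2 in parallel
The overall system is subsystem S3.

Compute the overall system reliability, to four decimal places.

0.9655

Series (cooling fan and disk drive): 0.920000 × 0.870000 = 0.800400
Series (power supply module and backplane): 0.940000 × 0.880000 = 0.827200
Parallel ([0.800400] and [0.827200]): 1 − (1 − 0.800400)(1 − 0.827200) = 0.9655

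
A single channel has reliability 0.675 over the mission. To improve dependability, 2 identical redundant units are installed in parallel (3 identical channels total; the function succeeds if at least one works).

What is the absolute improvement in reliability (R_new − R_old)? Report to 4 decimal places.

0.2907

R_before = 0.675
R_after = 1 − (1 − 0.675)^3 = 0.9657
ΔR = 0.9657 − 0.675 = 0.2907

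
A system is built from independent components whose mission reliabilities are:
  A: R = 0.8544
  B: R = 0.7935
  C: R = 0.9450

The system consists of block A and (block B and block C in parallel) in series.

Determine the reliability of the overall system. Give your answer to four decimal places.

0.8447

Parallel (B and C): 1 − (1 − 0.793500)(1 − 0.945000) = 0.988643
Series (A and [0.988643]): 0.854400 × 0.988643 = 0.8447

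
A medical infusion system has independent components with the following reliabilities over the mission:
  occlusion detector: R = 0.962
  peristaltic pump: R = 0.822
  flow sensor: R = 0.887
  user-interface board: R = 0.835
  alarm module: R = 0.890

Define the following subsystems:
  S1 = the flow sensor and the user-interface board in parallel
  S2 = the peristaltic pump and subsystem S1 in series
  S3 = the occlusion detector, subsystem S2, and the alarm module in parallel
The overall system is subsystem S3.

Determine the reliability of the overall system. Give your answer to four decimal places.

Parallel (flow sensor and user-interface board): 1 − (1 − 0.887000)(1 − 0.835000) = 0.981355
Series (peristaltic pump and [0.981355]): 0.822000 × 0.981355 = 0.806674
Parallel (occlusion detector, [0.806674], and alarm module): 1 − (1 − 0.962000)(1 − 0.806674)(1 − 0.890000) = 0.9992

0.9992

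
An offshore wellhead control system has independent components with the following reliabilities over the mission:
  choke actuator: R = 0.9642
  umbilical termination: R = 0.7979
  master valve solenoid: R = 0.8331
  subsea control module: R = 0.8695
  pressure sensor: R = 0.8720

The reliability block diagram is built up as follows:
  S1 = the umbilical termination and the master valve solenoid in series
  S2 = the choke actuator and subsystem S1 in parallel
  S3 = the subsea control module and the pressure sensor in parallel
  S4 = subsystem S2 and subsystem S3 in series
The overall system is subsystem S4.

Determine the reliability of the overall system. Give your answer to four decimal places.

Series (umbilical termination and master valve solenoid): 0.797900 × 0.833100 = 0.664730
Parallel (choke actuator and [0.664730]): 1 − (1 − 0.964200)(1 − 0.664730) = 0.987997
Parallel (subsea control module and pressure sensor): 1 − (1 − 0.869500)(1 − 0.872000) = 0.983296
Series ([0.987997] and [0.983296]): 0.987997 × 0.983296 = 0.9715

0.9715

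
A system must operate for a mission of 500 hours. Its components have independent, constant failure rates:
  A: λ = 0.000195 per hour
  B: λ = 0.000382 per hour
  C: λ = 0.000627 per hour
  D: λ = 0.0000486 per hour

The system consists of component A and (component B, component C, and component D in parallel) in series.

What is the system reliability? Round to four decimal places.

R(A) = exp(−0.000195 × 500) = 0.907102
R(B) = exp(−0.000382 × 500) = 0.826133
R(C) = exp(−0.000627 × 500) = 0.730884
R(D) = exp(−0.0000486 × 500) = 0.975993
Parallel (B, C, and D): 1 − (1 − 0.826133)(1 − 0.730884)(1 − 0.975993) = 0.998877
Series (A and [0.998877]): 0.907102 × 0.998877 = 0.9061

0.9061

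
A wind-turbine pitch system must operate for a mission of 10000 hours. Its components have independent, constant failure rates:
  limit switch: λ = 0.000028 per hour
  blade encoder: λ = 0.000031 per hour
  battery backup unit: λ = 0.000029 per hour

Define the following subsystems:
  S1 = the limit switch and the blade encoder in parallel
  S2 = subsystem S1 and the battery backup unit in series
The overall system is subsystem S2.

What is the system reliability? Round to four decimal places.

R(limit switch) = exp(−0.000028 × 10000) = 0.755784
R(blade encoder) = exp(−0.000031 × 10000) = 0.733447
R(battery backup unit) = exp(−0.000029 × 10000) = 0.748264
Parallel (limit switch and blade encoder): 1 − (1 − 0.755784)(1 − 0.733447) = 0.934903
Series ([0.934903] and battery backup unit): 0.934903 × 0.748264 = 0.6996

0.6996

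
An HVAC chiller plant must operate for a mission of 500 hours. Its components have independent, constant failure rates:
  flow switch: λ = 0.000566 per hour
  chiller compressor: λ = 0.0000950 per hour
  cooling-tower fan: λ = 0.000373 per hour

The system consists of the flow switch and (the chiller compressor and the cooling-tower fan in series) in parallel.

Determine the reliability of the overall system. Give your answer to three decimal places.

R(flow switch) = exp(−0.000566 × 500) = 0.75352
R(chiller compressor) = exp(−0.0000950 × 500) = 0.95361
R(cooling-tower fan) = exp(−0.000373 × 500) = 0.82986
Series (chiller compressor and cooling-tower fan): 0.95361 × 0.82986 = 0.79136
Parallel (flow switch and [0.79136]): 1 − (1 − 0.75352)(1 − 0.79136) = 0.949

0.949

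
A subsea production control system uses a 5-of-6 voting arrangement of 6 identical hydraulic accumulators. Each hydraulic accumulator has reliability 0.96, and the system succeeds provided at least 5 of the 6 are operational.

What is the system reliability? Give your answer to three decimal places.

R = Σ_{i=5}^{6} C(6,i) p^i (1−p)^{6−i} with p = 0.96
C(6,5)·0.96^5·0.04^1 = 0.19569
C(6,6)·0.96^6·0.04^0 = 0.78276
Sum = 0.978

0.978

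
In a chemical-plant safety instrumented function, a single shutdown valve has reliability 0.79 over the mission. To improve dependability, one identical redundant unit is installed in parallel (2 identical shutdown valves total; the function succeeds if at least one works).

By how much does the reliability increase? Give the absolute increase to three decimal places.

0.166

R_before = 0.79
R_after = 1 − (1 − 0.79)^2 = 0.956
ΔR = 0.956 − 0.79 = 0.166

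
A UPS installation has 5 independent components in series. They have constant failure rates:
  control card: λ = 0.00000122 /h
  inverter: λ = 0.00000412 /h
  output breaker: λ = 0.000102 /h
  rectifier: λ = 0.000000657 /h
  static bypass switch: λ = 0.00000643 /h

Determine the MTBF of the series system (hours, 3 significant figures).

Series of exponential components: λ_sys = Σ λ_i
λ_sys = 0.00000122 + 0.00000412 + 0.000102 + 0.000000657 + 0.00000643 = 1.1443e-04 /h
MTBF = 1 / λ_sys = 8740 h

8740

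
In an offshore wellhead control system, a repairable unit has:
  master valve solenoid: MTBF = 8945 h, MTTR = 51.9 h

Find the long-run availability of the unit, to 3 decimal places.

A(master valve solenoid) = MTBF/(MTBF+MTTR) = 8945/(8945+51.9) = 0.994

0.994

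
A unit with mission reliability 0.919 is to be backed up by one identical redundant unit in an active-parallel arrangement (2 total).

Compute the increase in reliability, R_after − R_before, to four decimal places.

R_before = 0.919
R_after = 1 − (1 − 0.919)^2 = 0.9934
ΔR = 0.9934 − 0.919 = 0.0744

0.0744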